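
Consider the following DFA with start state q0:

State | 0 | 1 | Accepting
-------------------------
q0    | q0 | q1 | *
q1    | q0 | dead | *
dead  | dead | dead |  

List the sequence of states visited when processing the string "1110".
q0 → q1 → dead → dead → dead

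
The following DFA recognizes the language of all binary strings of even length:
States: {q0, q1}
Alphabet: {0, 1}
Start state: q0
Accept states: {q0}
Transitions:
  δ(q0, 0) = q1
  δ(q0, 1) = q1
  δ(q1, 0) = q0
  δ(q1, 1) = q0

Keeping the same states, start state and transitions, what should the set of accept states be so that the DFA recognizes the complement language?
The DFA is complete (every state has a transition on every symbol), so the complement
is recognized by the same DFA with accepting and non-accepting states swapped.
Original accept states: {q0}
Complement accept states = All states - Original accept states
= {q0, q1} - {q0}
= {q1}
Complement language: strings of ODD length

Final answer: {q1}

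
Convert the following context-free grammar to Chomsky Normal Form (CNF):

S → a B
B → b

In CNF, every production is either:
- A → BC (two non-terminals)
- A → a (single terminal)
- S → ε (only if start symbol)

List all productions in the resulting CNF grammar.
The grammar has no ε-productions or unit productions to eliminate.
S → a B has terminal a in a right-hand side of length ≥ 2: introduce T_a → a and use T_a in place of a.
B → b is already in CNF (single terminal) – keep it.
S → a B becomes S → T_a B.
Resulting CNF grammar (3 productions): T_a → a; B → b; S → T_a B

Final answer: T_a → a; B → b; S → T_a B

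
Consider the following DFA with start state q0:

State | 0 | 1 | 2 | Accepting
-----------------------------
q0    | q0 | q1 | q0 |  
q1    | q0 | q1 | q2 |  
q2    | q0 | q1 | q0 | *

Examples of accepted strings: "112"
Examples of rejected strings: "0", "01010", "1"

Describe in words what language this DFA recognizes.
strings over {0,1,2} ending with '12'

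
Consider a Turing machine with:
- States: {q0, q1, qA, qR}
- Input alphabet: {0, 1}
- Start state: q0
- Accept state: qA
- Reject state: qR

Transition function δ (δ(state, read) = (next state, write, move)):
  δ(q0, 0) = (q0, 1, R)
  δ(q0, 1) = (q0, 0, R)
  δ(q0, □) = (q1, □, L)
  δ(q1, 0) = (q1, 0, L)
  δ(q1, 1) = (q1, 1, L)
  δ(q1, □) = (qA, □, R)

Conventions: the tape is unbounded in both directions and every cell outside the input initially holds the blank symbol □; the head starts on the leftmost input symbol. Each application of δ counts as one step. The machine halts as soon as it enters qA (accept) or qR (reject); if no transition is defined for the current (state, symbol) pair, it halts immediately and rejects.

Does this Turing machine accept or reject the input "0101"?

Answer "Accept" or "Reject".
Step 0: [q0]0101 (head at position 0)
Step 1: δ(q0, 0) = (q0, 1, R)  ⊢  1[q0]101 (head at position 1)
Step 2: δ(q0, 1) = (q0, 0, R)  ⊢  10[q0]01 (head at position 2)
Step 3: δ(q0, 0) = (q0, 1, R)  ⊢  101[q0]1 (head at position 3)
Step 4: δ(q0, 1) = (q0, 0, R)  ⊢  1010[q0]□ (head at position 4)
Step 5: δ(q0, □) = (q1, □, L)  ⊢  101[q1]0□ (head at position 3)
Step 6: δ(q1, 0) = (q1, 0, L)  ⊢  10[q1]10□ (head at position 2)
Step 7: δ(q1, 1) = (q1, 1, L)  ⊢  1[q1]010□ (head at position 1)
Step 8: δ(q1, 0) = (q1, 0, L)  ⊢  [q1]1010□ (head at position 0)
Step 9: δ(q1, 1) = (q1, 1, L)  ⊢  [q1]□1010□ (head at position -1)
Step 10: δ(q1, □) = (qA, □, R)  ⊢  □[qA]1010□ (head at position 0)
The machine is in qA, so it halts and accepts.

Final answer: Accept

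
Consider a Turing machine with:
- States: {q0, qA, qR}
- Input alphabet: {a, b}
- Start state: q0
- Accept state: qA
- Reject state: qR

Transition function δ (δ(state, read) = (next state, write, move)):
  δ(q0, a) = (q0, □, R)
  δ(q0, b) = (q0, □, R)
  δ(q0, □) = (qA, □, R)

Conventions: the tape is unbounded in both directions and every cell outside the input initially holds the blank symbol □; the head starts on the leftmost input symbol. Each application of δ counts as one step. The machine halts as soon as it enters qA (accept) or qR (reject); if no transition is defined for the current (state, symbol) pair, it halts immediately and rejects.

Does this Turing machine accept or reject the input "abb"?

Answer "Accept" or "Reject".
Step 0: [q0]abb (head at position 0)
Step 1: δ(q0, a) = (q0, □, R)  ⊢  □[q0]bb (head at position 1)
Step 2: δ(q0, b) = (q0, □, R)  ⊢  □□[q0]b (head at position 2)
Step 3: δ(q0, b) = (q0, □, R)  ⊢  □□□[q0]□ (head at position 3)
Step 4: δ(q0, □) = (qA, □, R)  ⊢  □□□□[qA]□ (head at position 4)
The machine is in qA, so it halts and accepts.

Final answer: Accept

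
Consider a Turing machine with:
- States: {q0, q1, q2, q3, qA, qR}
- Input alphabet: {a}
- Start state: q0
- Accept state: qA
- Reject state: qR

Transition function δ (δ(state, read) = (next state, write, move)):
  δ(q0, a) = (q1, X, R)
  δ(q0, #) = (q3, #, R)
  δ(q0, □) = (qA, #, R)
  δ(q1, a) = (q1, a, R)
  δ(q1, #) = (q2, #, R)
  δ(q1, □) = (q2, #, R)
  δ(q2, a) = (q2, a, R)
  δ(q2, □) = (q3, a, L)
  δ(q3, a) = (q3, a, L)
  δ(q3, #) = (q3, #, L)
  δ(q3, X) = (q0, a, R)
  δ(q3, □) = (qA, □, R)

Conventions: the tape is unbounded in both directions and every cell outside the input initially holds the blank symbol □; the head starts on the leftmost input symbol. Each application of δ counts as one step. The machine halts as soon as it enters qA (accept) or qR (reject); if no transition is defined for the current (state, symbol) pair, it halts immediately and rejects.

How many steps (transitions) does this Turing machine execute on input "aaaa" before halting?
Trace (configuration after each step, as tape_left[state]tape_right with head position):
Step 0: [q0]aaaa (head at position 0)
Step 1: X[q1]aaa (head 1)
Step 2: Xa[q1]aa (head 2)
Step 3: Xaa[q1]a (head 3)
Step 4: Xaaa[q1]□ (head 4)
Step 5: Xaaa#[q2]□ (head 5)
Step 6: Xaaa[q3]#a (head 4)
Step 7: Xaa[q3]a#a (head 3)
Step 8: Xa[q3]aa#a (head 2)
Step 9: X[q3]aaa#a (head 1)
Step 10: [q3]Xaaa#a (head 0)
Step 11: a[q0]aaa#a (head 1)
Step 12: aX[q1]aa#a (head 2)
Step 13: aXa[q1]a#a (head 3)
Step 14: aXaa[q1]#a (head 4)
Step 15: aXaa#[q2]a (head 5)
Step 16: aXaa#a[q2]□ (head 6)
Step 17: aXaa#[q3]aa (head 5)
Step 18: aXaa[q3]#aa (head 4)
Step 19: aXa[q3]a#aa (head 3)
Step 20: aX[q3]aa#aa (head 2)
Step 21: a[q3]Xaa#aa (head 1)
Step 22: aa[q0]aa#aa (head 2)
Step 23: aaX[q1]a#aa (head 3)
Step 24: aaXa[q1]#aa (head 4)
Step 25: aaXa#[q2]aa (head 5)
Step 26: aaXa#a[q2]a (head 6)
Step 27: aaXa#aa[q2]□ (head 7)
Step 28: aaXa#a[q3]aa (head 6)
Step 29: aaXa#[q3]aaa (head 5)
Step 30: aaXa[q3]#aaa (head 4)
Step 31: aaX[q3]a#aaa (head 3)
Step 32: aa[q3]Xa#aaa (head 2)
Step 33: aaa[q0]a#aaa (head 3)
Step 34: aaaX[q1]#aaa (head 4)
Step 35: aaaX#[q2]aaa (head 5)
Step 36: aaaX#a[q2]aa (head 6)
Step 37: aaaX#aa[q2]a (head 7)
Step 38: aaaX#aaa[q2]□ (head 8)
Step 39: aaaX#aa[q3]aa (head 7)
Step 40: aaaX#a[q3]aaa (head 6)
Step 41: aaaX#[q3]aaaa (head 5)
Step 42: aaaX[q3]#aaaa (head 4)
Step 43: aaa[q3]X#aaaa (head 3)
Step 44: aaaa[q0]#aaaa (head 4)
Step 45: aaaa#[q3]aaaa (head 5)
Step 46: aaaa[q3]#aaaa (head 4)
Step 47: aaa[q3]a#aaaa (head 3)
Step 48: aa[q3]aa#aaaa (head 2)
Step 49: a[q3]aaa#aaaa (head 1)
Step 50: [q3]aaaa#aaaa (head 0)
Step 51: [q3]□aaaa#aaaa (head -1)
Step 52: □[qA]aaaa#aaaa (head 0)
The machine is in qA, so it halts and accepts.
Number of transitions executed: 52.

Final answer: 52 steps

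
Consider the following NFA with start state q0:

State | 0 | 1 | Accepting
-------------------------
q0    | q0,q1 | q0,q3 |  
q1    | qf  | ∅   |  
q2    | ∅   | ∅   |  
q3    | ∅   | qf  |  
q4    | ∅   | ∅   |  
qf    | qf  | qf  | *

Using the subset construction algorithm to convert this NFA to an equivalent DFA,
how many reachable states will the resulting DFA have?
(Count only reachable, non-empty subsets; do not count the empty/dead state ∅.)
Start subset: {q0}
{q0}: on 0 → {q0, q1}, on 1 → {q0, q3}
{q0, q1}: on 0 → {q0, q1, qf}, on 1 → {q0, q3}
{q0, q3}: on 0 → {q0, q1}, on 1 → {q0, q3, qf}
{q0, q1, qf}: on 0 → {q0, q1, qf}, on 1 → {q0, q3, qf}
{q0, q3, qf}: on 0 → {q0, q1, qf}, on 1 → {q0, q3, qf}
Reachable non-empty subsets: {q0}, {q0, q1}, {q0, q3}, {q0, q1, qf}, {q0, q3, qf} — 5 in total.

Final answer: 5 states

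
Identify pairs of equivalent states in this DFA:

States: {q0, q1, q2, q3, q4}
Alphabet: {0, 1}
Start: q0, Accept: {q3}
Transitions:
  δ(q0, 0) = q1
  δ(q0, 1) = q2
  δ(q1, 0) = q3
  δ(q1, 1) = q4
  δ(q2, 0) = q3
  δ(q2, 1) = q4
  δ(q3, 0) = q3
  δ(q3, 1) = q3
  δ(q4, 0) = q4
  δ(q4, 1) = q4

Using the table-filling algorithm:
Round 0 – mark pairs where exactly one state is accepting: (q0,q3), (q1,q3), (q2,q3), (q3,q4)
Round 1 – newly marked: (q0,q1) [on 0: q1 vs q3, already marked]; (q0,q2) [on 0: q1 vs q3, already marked]; (q1,q4) [on 0: q3 vs q4, already marked]; (q2,q4) [on 0: q3 vs q4, already marked]
Round 2 – newly marked: (q0,q4) [on 0: q1 vs q4, already marked]
No further pairs can be marked.
(q1, q2) unmarked: δ(q1,0)=q3, δ(q2,0)=q3; δ(q1,1)=q4, δ(q2,1)=q4 → equivalent
Equivalent pairs: (q1, q2)

Final answer: Equivalent pairs: (q1, q2)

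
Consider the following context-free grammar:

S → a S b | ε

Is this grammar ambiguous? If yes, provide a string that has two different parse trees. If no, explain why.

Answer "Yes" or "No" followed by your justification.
At every step exactly one production applies: if the remaining string to generate is non-empty it starts with a and ends with b, forcing S → a S b; if it is empty, S → ε is forced. Hence each string a^n b^n has exactly one derivation (S → a S b applied n times, then S → ε) and one parse tree.

Final answer: No - the grammar is unambiguous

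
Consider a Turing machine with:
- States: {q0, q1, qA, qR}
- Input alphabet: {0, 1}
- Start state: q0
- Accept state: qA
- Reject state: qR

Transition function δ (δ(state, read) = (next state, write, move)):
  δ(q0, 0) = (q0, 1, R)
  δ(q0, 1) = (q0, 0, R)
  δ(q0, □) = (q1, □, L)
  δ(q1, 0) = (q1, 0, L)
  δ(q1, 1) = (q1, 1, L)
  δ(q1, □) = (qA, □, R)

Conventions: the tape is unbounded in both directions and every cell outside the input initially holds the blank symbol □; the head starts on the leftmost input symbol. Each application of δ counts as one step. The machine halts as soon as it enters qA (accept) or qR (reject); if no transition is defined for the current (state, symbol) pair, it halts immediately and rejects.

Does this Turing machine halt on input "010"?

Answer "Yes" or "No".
Step 0: [q0]010 (head at position 0)
Step 1: δ(q0, 0) = (q0, 1, R)  ⊢  1[q0]10 (head at position 1)
Step 2: δ(q0, 1) = (q0, 0, R)  ⊢  10[q0]0 (head at position 2)
Step 3: δ(q0, 0) = (q0, 1, R)  ⊢  101[q0]□ (head at position 3)
Step 4: δ(q0, □) = (q1, □, L)  ⊢  10[q1]1□ (head at position 2)
Step 5: δ(q1, 1) = (q1, 1, L)  ⊢  1[q1]01□ (head at position 1)
Step 6: δ(q1, 0) = (q1, 0, L)  ⊢  [q1]101□ (head at position 0)
Step 7: δ(q1, 1) = (q1, 1, L)  ⊢  [q1]□101□ (head at position -1)
Step 8: δ(q1, □) = (qA, □, R)  ⊢  □[qA]101□ (head at position 0)
The machine is in qA, so it halts and accepts.
It halts after 8 steps.

Final answer: Yes - halts after 8 steps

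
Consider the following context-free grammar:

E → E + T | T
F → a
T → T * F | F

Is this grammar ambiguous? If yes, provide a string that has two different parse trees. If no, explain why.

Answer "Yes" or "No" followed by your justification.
This is the standard stratified expression grammar: '+' is introduced only by the left-recursive rule E → E + T and '*' only by the left-recursive rule T → T * F, with F → a. For any string, the last '+' must be the one produced at the root E (everything after it is a T containing no '+'), and likewise within each T the last '*' is produced at its root. This fixes the parse tree uniquely (left-associative, '*' binding tighter than '+'), so every string has exactly one parse tree.

Final answer: No - the grammar is unambiguous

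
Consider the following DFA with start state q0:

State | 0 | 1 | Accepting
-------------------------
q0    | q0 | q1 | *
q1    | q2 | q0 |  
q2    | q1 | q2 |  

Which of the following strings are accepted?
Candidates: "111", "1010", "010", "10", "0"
"111": q0 → q1 → q0 → q1; q1 is not accepting → rejected
"1010": q0 → q1 → q2 → q2 → q1; q1 is not accepting → rejected
"010": q0 → q0 → q1 → q2; q2 is not accepting → rejected
"10": q0 → q1 → q2; q2 is not accepting → rejected
"0": q0 → q0; q0 is accepting → accepted

Final answer: "0"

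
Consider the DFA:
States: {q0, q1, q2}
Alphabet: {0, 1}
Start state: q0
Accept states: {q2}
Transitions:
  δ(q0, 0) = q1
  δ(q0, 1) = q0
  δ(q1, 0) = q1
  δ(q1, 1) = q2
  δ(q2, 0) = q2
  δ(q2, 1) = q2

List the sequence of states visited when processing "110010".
Starting at q0
Read '1': q0 -> q0
Read '1': q0 -> q0
Read '0': q0 -> q1
Read '0': q1 -> q1
Read '1': q1 -> q2
Read '0': q2 -> q2

Final answer: q0 -> q0 -> q0 -> q1 -> q1 -> q2 -> q2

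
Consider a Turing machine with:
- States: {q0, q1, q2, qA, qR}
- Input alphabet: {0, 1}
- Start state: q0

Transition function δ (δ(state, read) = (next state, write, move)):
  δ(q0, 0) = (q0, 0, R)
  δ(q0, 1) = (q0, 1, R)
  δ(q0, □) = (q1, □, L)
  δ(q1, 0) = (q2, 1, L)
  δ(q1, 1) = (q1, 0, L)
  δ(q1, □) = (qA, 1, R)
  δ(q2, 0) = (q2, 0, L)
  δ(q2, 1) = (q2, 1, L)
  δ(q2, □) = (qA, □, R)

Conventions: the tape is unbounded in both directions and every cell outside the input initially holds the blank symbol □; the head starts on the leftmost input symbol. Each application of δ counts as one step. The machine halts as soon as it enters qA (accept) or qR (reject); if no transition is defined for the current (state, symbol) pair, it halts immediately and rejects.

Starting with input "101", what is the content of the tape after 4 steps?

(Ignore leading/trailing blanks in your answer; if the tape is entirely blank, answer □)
Step 0: [q0]101 (head at position 0)
Step 1: δ(q0, 1) = (q0, 1, R)  ⊢  1[q0]01 (head at position 1)
Step 2: δ(q0, 0) = (q0, 0, R)  ⊢  10[q0]1 (head at position 2)
Step 3: δ(q0, 1) = (q0, 1, R)  ⊢  101[q0]□ (head at position 3)
Step 4: δ(q0, □) = (q1, □, L)  ⊢  10[q1]1□ (head at position 2)
Tape after 4 steps (ignoring surrounding blanks): 101

Final answer: Tape: 101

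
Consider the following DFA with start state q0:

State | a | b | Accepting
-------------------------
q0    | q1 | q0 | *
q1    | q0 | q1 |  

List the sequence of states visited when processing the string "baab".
q0 → q0 → q1 → q0 → q0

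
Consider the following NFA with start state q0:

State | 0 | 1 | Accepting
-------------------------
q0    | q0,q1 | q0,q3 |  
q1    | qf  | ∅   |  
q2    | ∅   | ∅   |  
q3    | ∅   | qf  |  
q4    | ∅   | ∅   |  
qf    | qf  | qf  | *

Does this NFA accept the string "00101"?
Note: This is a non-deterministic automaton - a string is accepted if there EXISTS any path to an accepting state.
Track the set of states the NFA could be in: start {q0}
Read '0': {q0} → {q0, q1}
Read '0': {q0, q1} → {q0, q1, qf}
Read '1': {q0, q1, qf} → {q0, q3, qf}
Read '0': {q0, q3, qf} → {q0, q1, qf}
Read '1': {q0, q1, qf} → {q0, q3, qf}
Final set {q0, q3, qf} contains accepting state(s) {qf} → accepted.

Final answer: Yes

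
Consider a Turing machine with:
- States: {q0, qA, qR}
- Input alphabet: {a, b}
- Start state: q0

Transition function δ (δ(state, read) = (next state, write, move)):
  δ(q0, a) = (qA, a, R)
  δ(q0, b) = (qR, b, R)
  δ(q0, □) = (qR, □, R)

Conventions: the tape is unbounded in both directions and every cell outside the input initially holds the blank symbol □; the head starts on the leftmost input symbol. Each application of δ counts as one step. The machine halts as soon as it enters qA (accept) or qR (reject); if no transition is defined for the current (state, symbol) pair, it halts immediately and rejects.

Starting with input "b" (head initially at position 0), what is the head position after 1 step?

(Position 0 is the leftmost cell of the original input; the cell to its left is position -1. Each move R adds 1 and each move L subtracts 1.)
Step 0: [q0]b (head at position 0)
Step 1: δ(q0, b) = (qR, b, R)  ⊢  b[qR]□ (head at position 1)
Head position after 1 step: 1

Final answer: Position 1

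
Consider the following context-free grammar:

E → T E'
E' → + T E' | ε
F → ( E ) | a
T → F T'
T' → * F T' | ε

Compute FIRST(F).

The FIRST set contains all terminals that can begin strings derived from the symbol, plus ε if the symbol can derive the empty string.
FIRST(F): F → ( E ) contributes '(' and F → a contributes 'a', so FIRST(F) = {(, a}. F is not nullable.

Final answer: {(, a}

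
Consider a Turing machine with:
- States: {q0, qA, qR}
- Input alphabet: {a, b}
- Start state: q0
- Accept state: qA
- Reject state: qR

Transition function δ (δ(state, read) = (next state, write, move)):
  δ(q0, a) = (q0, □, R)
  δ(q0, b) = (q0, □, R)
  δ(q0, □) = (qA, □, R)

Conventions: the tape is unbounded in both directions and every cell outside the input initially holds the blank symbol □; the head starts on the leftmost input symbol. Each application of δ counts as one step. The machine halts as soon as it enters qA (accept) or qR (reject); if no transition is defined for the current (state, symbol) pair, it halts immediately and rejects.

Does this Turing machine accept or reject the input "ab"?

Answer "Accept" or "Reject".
Step 0: [q0]ab (head at position 0)
Step 1: δ(q0, a) = (q0, □, R)  ⊢  □[q0]b (head at position 1)
Step 2: δ(q0, b) = (q0, □, R)  ⊢  □□[q0]□ (head at position 2)
Step 3: δ(q0, □) = (qA, □, R)  ⊢  □□□[qA]□ (head at position 3)
The machine is in qA, so it halts and accepts.

Final answer: Accept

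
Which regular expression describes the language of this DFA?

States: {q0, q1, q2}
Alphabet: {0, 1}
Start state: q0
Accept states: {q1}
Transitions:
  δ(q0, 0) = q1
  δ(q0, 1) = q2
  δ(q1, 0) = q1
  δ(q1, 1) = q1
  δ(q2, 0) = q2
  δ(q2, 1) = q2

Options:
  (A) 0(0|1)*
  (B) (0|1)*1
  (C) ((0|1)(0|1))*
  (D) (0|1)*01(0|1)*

Testing sample strings against the DFA:
  '11110' -> rejected
  '1010' -> rejected
  '10011' -> rejected
  '010' -> accepted
Checking each option for a counterexample:
  (A) 0(0|1)*: agrees with the DFA on all strings of length ≤ 4
  (B) (0|1)*1: '0' is accepted by the DFA but does not match the regex → eliminated
  (C) ((0|1)(0|1))*: ε is rejected by the DFA but matches the regex → eliminated
  (D) (0|1)*01(0|1)*: '0' is accepted by the DFA but does not match the regex → eliminated
Only (A) 0(0|1)* is consistent with the DFA.

Final answer: (A) 0(0|1)*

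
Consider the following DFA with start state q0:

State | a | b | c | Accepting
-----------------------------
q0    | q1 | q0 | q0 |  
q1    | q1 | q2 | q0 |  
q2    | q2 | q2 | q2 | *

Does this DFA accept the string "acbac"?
Start in q0.
Read 'a': q0 → q1
Read 'c': q1 → q0
Read 'b': q0 → q0
Read 'a': q0 → q1
Read 'c': q1 → q0
Final state q0 is not accepting, so the string is rejected.

Final answer: No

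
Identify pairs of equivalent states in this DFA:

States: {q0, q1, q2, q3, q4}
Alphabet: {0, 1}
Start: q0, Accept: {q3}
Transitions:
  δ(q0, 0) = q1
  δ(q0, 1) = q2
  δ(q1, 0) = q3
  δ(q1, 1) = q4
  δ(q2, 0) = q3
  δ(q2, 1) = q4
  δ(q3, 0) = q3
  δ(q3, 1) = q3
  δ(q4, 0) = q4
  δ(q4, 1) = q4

Using the table-filling algorithm:
Round 0 – mark pairs where exactly one state is accepting: (q0,q3), (q1,q3), (q2,q3), (q3,q4)
Round 1 – newly marked: (q0,q1) [on 0: q1 vs q3, already marked]; (q0,q2) [on 0: q1 vs q3, already marked]; (q1,q4) [on 0: q3 vs q4, already marked]; (q2,q4) [on 0: q3 vs q4, already marked]
Round 2 – newly marked: (q0,q4) [on 0: q1 vs q4, already marked]
No further pairs can be marked.
(q1, q2) unmarked: δ(q1,0)=q3, δ(q2,0)=q3; δ(q1,1)=q4, δ(q2,1)=q4 → equivalent
Equivalent pairs: (q1, q2)

Final answer: Equivalent pairs: (q1, q2)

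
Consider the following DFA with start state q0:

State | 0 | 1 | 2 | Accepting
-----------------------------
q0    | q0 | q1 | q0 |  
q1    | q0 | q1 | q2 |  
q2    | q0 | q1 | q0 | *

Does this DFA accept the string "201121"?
Start in q0.
Read '2': q0 → q0
Read '0': q0 → q0
Read '1': q0 → q1
Read '1': q1 → q1
Read '2': q1 → q2
Read '1': q2 → q1
Final state q1 is not accepting, so the string is rejected.

Final answer: No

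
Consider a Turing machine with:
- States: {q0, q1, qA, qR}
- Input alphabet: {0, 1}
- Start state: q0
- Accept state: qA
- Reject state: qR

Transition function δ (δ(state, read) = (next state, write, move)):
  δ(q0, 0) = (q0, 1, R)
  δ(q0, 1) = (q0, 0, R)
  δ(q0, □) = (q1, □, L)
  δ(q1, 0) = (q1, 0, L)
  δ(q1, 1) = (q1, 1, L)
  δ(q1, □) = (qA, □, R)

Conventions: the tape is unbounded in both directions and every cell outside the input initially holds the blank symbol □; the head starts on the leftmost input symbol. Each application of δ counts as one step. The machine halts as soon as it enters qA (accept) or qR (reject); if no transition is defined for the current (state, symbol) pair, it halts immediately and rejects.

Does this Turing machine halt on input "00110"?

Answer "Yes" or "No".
Step 0: [q0]00110 (head at position 0)
Step 1: δ(q0, 0) = (q0, 1, R)  ⊢  1[q0]0110 (head at position 1)
Step 2: δ(q0, 0) = (q0, 1, R)  ⊢  11[q0]110 (head at position 2)
Step 3: δ(q0, 1) = (q0, 0, R)  ⊢  110[q0]10 (head at position 3)
Step 4: δ(q0, 1) = (q0, 0, R)  ⊢  1100[q0]0 (head at position 4)
Step 5: δ(q0, 0) = (q0, 1, R)  ⊢  11001[q0]□ (head at position 5)
Step 6: δ(q0, □) = (q1, □, L)  ⊢  1100[q1]1□ (head at position 4)
Step 7: δ(q1, 1) = (q1, 1, L)  ⊢  110[q1]01□ (head at position 3)
Step 8: δ(q1, 0) = (q1, 0, L)  ⊢  11[q1]001□ (head at position 2)
Step 9: δ(q1, 0) = (q1, 0, L)  ⊢  1[q1]1001□ (head at position 1)
Step 10: δ(q1, 1) = (q1, 1, L)  ⊢  [q1]11001□ (head at position 0)
Step 11: δ(q1, 1) = (q1, 1, L)  ⊢  [q1]□11001□ (head at position -1)
Step 12: δ(q1, □) = (qA, □, R)  ⊢  □[qA]11001□ (head at position 0)
The machine is in qA, so it halts and accepts.
It halts after 12 steps.

Final answer: Yes - halts after 12 steps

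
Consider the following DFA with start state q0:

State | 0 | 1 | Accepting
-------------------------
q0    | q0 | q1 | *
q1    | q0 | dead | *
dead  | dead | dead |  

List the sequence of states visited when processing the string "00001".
q0 → q0 → q0 → q0 → q0 → q1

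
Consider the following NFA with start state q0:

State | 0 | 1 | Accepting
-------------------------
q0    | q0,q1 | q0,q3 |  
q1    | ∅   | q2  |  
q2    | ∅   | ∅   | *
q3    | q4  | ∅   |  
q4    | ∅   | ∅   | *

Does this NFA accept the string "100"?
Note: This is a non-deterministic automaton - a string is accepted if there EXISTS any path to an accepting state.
Track the set of states the NFA could be in: start {q0}
Read '1': {q0} → {q0, q3}
Read '0': {q0, q3} → {q0, q1, q4}
Read '0': {q0, q1, q4} → {q0, q1}
Final set {q0, q1} contains no accepting state → rejected.

Final answer: No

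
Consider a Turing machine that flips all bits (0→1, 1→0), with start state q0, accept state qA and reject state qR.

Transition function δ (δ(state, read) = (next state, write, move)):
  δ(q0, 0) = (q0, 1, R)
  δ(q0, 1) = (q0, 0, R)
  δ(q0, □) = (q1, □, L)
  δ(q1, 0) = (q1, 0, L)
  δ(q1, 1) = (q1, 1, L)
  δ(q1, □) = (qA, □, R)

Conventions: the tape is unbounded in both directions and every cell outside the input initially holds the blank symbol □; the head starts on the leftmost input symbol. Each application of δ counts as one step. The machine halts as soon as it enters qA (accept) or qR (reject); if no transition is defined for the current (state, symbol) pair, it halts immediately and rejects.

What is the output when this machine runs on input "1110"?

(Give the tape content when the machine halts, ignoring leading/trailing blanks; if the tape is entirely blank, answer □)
Step 0: [q0]1110 (head at position 0)
Step 1: δ(q0, 1) = (q0, 0, R)  ⊢  0[q0]110 (head at position 1)
Step 2: δ(q0, 1) = (q0, 0, R)  ⊢  00[q0]10 (head at position 2)
Step 3: δ(q0, 1) = (q0, 0, R)  ⊢  000[q0]0 (head at position 3)
Step 4: δ(q0, 0) = (q0, 1, R)  ⊢  0001[q0]□ (head at position 4)
Step 5: δ(q0, □) = (q1, □, L)  ⊢  000[q1]1□ (head at position 3)
Step 6: δ(q1, 1) = (q1, 1, L)  ⊢  00[q1]01□ (head at position 2)
Step 7: δ(q1, 0) = (q1, 0, L)  ⊢  0[q1]001□ (head at position 1)
Step 8: δ(q1, 0) = (q1, 0, L)  ⊢  [q1]0001□ (head at position 0)
Step 9: δ(q1, 0) = (q1, 0, L)  ⊢  [q1]□0001□ (head at position -1)
Step 10: δ(q1, □) = (qA, □, R)  ⊢  □[qA]0001□ (head at position 0)
The machine is in qA, so it halts and accepts.
Tape content when halted (ignoring surrounding blanks): 0001

Final answer: Output: 0001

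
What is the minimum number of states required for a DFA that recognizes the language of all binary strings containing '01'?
Language: binary strings containing '01'
Lower bound (Myhill–Nerode): the prefixes ε, 0, 01 are pairwise distinguishable:
  ε vs 01: suffix ε distinguishes them (ε is rejected, 01 is accepted)
  0 vs 01: suffix ε distinguishes them (0 is rejected, 01 is accepted)
  ε vs 0: suffix 1 distinguishes them (ε·1 = 1 is rejected, 0·1 = 01 is accepted)
So any DFA needs at least 3 states.
Upper bound: a DFA with 3 states exists (one state per class above: 'no progress', 'last symbol 0', and 'seen 01' (accepting sink)).
Minimum states: 3

Final answer: 3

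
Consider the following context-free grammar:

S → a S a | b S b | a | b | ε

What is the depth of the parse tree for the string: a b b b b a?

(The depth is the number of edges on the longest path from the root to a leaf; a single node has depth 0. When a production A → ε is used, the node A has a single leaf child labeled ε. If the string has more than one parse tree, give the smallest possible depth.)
The string has even length 6, so its (unique) parse tree peels off matching outer symbols: S → a S a, S → b S b, S → b S b, and finally S → ε for the empty middle.
The S nodes are at depths 0..3; the ε leaf under the innermost S is at depth 4 (terminal leaves are at depths 1..3).
Depth = 4.

Final answer: 4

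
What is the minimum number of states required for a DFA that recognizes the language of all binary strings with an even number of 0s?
Language: binary strings with an even number of 0s
Lower bound (Myhill–Nerode): the prefixes ε, 0 are pairwise distinguishable:
  ε vs 0: suffix ε distinguishes them (ε has zero 0s (accepted), 0 has one 0 (rejected))
So any DFA needs at least 2 states.
Upper bound: a DFA with 2 states exists (one state per class above).
Minimum states: 2

Final answer: 2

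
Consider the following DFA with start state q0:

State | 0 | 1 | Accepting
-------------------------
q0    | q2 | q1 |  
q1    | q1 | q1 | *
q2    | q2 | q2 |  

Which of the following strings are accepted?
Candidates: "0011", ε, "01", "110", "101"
"0011": q0 → q2 → q2 → q2 → q2; q2 is not accepting → rejected
ε: q0; q0 is not accepting → rejected
"01": q0 → q2 → q2; q2 is not accepting → rejected
"110": q0 → q1 → q1 → q1; q1 is accepting → accepted
"101": q0 → q1 → q1 → q1; q1 is accepting → accepted

Final answer: "110", "101"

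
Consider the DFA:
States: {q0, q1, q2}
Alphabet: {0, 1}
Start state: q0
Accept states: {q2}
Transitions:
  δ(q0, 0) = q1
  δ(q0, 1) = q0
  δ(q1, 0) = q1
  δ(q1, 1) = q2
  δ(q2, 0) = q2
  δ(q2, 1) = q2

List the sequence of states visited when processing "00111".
Starting at q0
Read '0': q0 -> q1
Read '0': q1 -> q1
Read '1': q1 -> q2
Read '1': q2 -> q2
Read '1': q2 -> q2

Final answer: q0 -> q1 -> q1 -> q2 -> q2 -> q2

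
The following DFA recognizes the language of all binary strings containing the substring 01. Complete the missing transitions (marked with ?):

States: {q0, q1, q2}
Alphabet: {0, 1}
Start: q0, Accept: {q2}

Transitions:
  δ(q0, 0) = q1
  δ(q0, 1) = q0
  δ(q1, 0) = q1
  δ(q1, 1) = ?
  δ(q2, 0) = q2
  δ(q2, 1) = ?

What each state remembers (consistent with the given transitions and accept states):
  q0: 01 not seen yet and the last symbol was not 0
  q1: 01 not seen yet and the last symbol was 0
  q2: the substring 01 has already been seen
Filling in the missing entries:
  δ(q1, 1): in q1 (01 not seen yet and the last symbol was 0), after reading 1 we have: the substring 01 has already been seen → q2
  δ(q2, 1): in q2 (the substring 01 has already been seen), after reading 1 we have: the substring 01 has already been seen → q2

Final answer: δ(q1, 1) = q2; δ(q2, 1) = q2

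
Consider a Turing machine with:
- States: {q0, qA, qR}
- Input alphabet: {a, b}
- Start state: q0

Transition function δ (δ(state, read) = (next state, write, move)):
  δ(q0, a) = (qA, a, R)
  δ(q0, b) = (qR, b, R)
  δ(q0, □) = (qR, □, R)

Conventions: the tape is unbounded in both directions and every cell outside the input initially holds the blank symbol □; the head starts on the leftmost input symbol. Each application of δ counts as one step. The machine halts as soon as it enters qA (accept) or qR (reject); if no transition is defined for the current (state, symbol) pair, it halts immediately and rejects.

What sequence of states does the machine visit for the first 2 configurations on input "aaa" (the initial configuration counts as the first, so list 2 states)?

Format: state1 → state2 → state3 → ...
Step 0: [q0]aaa (head at position 0)
Step 1: δ(q0, a) = (qA, a, R)  ⊢  a[qA]aa (head at position 1)
Reading off the states of these 2 configurations: q0 → qA

Final answer: q0 → qA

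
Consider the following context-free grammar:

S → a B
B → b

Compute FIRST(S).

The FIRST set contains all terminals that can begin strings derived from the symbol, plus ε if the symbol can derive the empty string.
S has the single production S → a B, whose right-hand side begins with the terminal a. So FIRST(S) = {a}.

Final answer: {a}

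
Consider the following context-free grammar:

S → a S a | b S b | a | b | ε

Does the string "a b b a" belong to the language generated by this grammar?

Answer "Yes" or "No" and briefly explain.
A derivation exists: S ⇒ a S a ⇒ a b S b a ⇒ a b b a (using S → a S a, S → b S b, then S → ε).

Final answer: Yes - a valid derivation exists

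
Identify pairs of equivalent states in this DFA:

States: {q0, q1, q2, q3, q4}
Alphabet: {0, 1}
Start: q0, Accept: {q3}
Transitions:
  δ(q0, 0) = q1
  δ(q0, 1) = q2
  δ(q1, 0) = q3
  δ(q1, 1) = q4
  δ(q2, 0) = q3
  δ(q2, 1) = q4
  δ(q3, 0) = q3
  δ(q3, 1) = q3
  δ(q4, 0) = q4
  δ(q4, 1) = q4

Using the table-filling algorithm:
Round 0 – mark pairs where exactly one state is accepting: (q0,q3), (q1,q3), (q2,q3), (q3,q4)
Round 1 – newly marked: (q0,q1) [on 0: q1 vs q3, already marked]; (q0,q2) [on 0: q1 vs q3, already marked]; (q1,q4) [on 0: q3 vs q4, already marked]; (q2,q4) [on 0: q3 vs q4, already marked]
Round 2 – newly marked: (q0,q4) [on 0: q1 vs q4, already marked]
No further pairs can be marked.
(q1, q2) unmarked: δ(q1,0)=q3, δ(q2,0)=q3; δ(q1,1)=q4, δ(q2,1)=q4 → equivalent
Equivalent pairs: (q1, q2)

Final answer: Equivalent pairs: (q1, q2)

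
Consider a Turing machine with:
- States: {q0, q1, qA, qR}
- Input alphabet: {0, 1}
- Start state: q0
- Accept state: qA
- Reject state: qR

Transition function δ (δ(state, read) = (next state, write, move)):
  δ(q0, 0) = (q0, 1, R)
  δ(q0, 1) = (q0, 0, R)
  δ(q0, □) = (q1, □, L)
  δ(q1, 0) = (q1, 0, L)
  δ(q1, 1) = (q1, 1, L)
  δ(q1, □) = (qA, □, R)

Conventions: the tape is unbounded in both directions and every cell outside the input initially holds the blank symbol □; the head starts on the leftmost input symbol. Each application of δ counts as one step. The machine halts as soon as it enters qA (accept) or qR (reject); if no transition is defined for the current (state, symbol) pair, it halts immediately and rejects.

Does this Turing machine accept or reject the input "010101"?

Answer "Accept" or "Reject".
Step 0: [q0]010101 (head at position 0)
Step 1: δ(q0, 0) = (q0, 1, R)  ⊢  1[q0]10101 (head at position 1)
Step 2: δ(q0, 1) = (q0, 0, R)  ⊢  10[q0]0101 (head at position 2)
Step 3: δ(q0, 0) = (q0, 1, R)  ⊢  101[q0]101 (head at position 3)
Step 4: δ(q0, 1) = (q0, 0, R)  ⊢  1010[q0]01 (head at position 4)
Step 5: δ(q0, 0) = (q0, 1, R)  ⊢  10101[q0]1 (head at position 5)
Step 6: δ(q0, 1) = (q0, 0, R)  ⊢  101010[q0]□ (head at position 6)
Step 7: δ(q0, □) = (q1, □, L)  ⊢  10101[q1]0□ (head at position 5)
Step 8: δ(q1, 0) = (q1, 0, L)  ⊢  1010[q1]10□ (head at position 4)
Step 9: δ(q1, 1) = (q1, 1, L)  ⊢  101[q1]010□ (head at position 3)
Step 10: δ(q1, 0) = (q1, 0, L)  ⊢  10[q1]1010□ (head at position 2)
Step 11: δ(q1, 1) = (q1, 1, L)  ⊢  1[q1]01010□ (head at position 1)
Step 12: δ(q1, 0) = (q1, 0, L)  ⊢  [q1]101010□ (head at position 0)
Step 13: δ(q1, 1) = (q1, 1, L)  ⊢  [q1]□101010□ (head at position -1)
Step 14: δ(q1, □) = (qA, □, R)  ⊢  □[qA]101010□ (head at position 0)
The machine is in qA, so it halts and accepts.

Final answer: Accept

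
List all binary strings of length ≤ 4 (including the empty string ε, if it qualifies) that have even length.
Checking every binary string of length 0 to 4:
  Length 0: accepted: ε | rejected: (none)
  Length 1: accepted: (none) | rejected: 0, 1
  Length 2: accepted: 00, 01, 10, 11 | rejected: (none)
  Length 3: accepted: (none) | rejected: 000, 001, 010, 011, 100, 101, 110, 111
  Length 4: accepted: 0000, 0001, 0010, 0011, 0100, 0101, 0110, 0111, 1000, 1001, 1010, 1011, 1100, 1101, 1110, 1111 | rejected: (none)
Total: 21 string(s).

Final answer: ε, 00, 01, 10, 11, 0000, 0001, 0010, 0011, 0100, 0101, 0110, 0111, 1000, 1001, 1010, 1011, 1100, 1101, 1110, 1111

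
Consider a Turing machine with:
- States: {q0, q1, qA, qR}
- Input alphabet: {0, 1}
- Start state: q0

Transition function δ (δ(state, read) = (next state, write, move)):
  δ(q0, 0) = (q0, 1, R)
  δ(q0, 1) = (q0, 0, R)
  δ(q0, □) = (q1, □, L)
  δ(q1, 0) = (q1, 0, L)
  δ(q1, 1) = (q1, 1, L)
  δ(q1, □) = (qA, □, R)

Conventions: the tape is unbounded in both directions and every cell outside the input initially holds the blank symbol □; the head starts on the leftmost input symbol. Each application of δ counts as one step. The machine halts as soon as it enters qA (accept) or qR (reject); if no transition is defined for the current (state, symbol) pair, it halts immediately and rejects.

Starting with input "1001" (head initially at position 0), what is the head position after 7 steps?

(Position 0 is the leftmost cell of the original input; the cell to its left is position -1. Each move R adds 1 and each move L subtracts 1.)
Step 0: [q0]1001 (head at position 0)
Step 1: δ(q0, 1) = (q0, 0, R)  ⊢  0[q0]001 (head at position 1)
Step 2: δ(q0, 0) = (q0, 1, R)  ⊢  01[q0]01 (head at position 2)
Step 3: δ(q0, 0) = (q0, 1, R)  ⊢  011[q0]1 (head at position 3)
Step 4: δ(q0, 1) = (q0, 0, R)  ⊢  0110[q0]□ (head at position 4)
Step 5: δ(q0, □) = (q1, □, L)  ⊢  011[q1]0□ (head at position 3)
Step 6: δ(q1, 0) = (q1, 0, L)  ⊢  01[q1]10□ (head at position 2)
Step 7: δ(q1, 1) = (q1, 1, L)  ⊢  0[q1]110□ (head at position 1)
Head position after 7 steps: 1

Final answer: Position 1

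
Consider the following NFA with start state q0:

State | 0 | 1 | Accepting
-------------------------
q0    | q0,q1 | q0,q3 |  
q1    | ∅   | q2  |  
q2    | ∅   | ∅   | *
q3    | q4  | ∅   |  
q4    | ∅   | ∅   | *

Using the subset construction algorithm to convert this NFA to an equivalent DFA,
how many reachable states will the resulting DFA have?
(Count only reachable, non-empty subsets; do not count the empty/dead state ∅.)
Start subset: {q0}
{q0}: on 0 → {q0, q1}, on 1 → {q0, q3}
{q0, q1}: on 0 → {q0, q1}, on 1 → {q0, q2, q3}
{q0, q3}: on 0 → {q0, q1, q4}, on 1 → {q0, q3}
{q0, q2, q3}: on 0 → {q0, q1, q4}, on 1 → {q0, q3}
{q0, q1, q4}: on 0 → {q0, q1}, on 1 → {q0, q2, q3}
Reachable non-empty subsets: {q0}, {q0, q1}, {q0, q3}, {q0, q2, q3}, {q0, q1, q4} — 5 in total.

Final answer: 5 states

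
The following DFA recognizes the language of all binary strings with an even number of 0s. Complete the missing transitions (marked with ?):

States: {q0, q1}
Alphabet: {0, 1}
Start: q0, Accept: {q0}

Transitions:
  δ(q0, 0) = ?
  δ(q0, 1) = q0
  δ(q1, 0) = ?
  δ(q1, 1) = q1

What each state remembers (consistent with the given transitions and accept states):
  q0: an even number of 0s has been read so far
  q1: an odd number of 0s has been read so far
Filling in the missing entries:
  δ(q0, 0): in q0 (an even number of 0s has been read so far), after reading 0 we have: an odd number of 0s has been read so far → q1
  δ(q1, 0): in q1 (an odd number of 0s has been read so far), after reading 0 we have: an even number of 0s has been read so far → q0

Final answer: δ(q0, 0) = q1; δ(q1, 0) = q0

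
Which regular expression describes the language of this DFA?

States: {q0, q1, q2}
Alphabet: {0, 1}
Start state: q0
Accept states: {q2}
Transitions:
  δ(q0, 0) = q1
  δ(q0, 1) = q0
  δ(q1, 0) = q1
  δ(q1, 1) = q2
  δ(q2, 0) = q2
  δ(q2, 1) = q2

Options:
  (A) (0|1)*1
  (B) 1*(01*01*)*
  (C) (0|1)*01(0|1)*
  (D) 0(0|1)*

Testing sample strings against the DFA:
  '10000' -> rejected
  '10' -> rejected
  '11001' -> accepted
  '1100' -> rejected
Checking each option for a counterexample:
  (A) (0|1)*1: '1' is rejected by the DFA but matches the regex → eliminated
  (B) 1*(01*01*)*: ε is rejected by the DFA but matches the regex → eliminated
  (C) (0|1)*01(0|1)*: agrees with the DFA on all strings of length ≤ 4
  (D) 0(0|1)*: '0' is rejected by the DFA but matches the regex → eliminated
Only (C) (0|1)*01(0|1)* is consistent with the DFA.

Final answer: (C) (0|1)*01(0|1)*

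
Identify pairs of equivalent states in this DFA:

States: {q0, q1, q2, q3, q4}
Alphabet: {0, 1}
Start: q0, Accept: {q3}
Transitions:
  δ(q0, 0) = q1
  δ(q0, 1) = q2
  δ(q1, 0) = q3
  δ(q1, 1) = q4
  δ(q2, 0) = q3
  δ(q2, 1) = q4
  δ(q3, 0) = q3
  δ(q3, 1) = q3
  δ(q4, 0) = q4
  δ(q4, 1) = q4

Using the table-filling algorithm:
Round 0 – mark pairs where exactly one state is accepting: (q0,q3), (q1,q3), (q2,q3), (q3,q4)
Round 1 – newly marked: (q0,q1) [on 0: q1 vs q3, already marked]; (q0,q2) [on 0: q1 vs q3, already marked]; (q1,q4) [on 0: q3 vs q4, already marked]; (q2,q4) [on 0: q3 vs q4, already marked]
Round 2 – newly marked: (q0,q4) [on 0: q1 vs q4, already marked]
No further pairs can be marked.
(q1, q2) unmarked: δ(q1,0)=q3, δ(q2,0)=q3; δ(q1,1)=q4, δ(q2,1)=q4 → equivalent
Equivalent pairs: (q1, q2)

Final answer: Equivalent pairs: (q1, q2)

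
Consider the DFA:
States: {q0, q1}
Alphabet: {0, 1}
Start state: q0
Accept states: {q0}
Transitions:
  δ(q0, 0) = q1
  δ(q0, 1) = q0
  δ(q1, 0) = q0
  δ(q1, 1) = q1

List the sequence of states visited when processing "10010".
Starting at q0
Read '1': q0 -> q0
Read '0': q0 -> q1
Read '0': q1 -> q0
Read '1': q0 -> q0
Read '0': q0 -> q1

Final answer: q0 -> q0 -> q1 -> q0 -> q0 -> q1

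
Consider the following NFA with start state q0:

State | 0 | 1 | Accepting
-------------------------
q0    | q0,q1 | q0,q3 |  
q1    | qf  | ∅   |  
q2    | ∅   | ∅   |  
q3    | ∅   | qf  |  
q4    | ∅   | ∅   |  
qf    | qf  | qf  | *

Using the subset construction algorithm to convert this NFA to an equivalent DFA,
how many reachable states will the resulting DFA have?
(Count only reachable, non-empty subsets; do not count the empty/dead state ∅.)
Start subset: {q0}
{q0}: on 0 → {q0, q1}, on 1 → {q0, q3}
{q0, q1}: on 0 → {q0, q1, qf}, on 1 → {q0, q3}
{q0, q3}: on 0 → {q0, q1}, on 1 → {q0, q3, qf}
{q0, q1, qf}: on 0 → {q0, q1, qf}, on 1 → {q0, q3, qf}
{q0, q3, qf}: on 0 → {q0, q1, qf}, on 1 → {q0, q3, qf}
Reachable non-empty subsets: {q0}, {q0, q1}, {q0, q3}, {q0, q1, qf}, {q0, q3, qf} — 5 in total.

Final answer: 5 states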